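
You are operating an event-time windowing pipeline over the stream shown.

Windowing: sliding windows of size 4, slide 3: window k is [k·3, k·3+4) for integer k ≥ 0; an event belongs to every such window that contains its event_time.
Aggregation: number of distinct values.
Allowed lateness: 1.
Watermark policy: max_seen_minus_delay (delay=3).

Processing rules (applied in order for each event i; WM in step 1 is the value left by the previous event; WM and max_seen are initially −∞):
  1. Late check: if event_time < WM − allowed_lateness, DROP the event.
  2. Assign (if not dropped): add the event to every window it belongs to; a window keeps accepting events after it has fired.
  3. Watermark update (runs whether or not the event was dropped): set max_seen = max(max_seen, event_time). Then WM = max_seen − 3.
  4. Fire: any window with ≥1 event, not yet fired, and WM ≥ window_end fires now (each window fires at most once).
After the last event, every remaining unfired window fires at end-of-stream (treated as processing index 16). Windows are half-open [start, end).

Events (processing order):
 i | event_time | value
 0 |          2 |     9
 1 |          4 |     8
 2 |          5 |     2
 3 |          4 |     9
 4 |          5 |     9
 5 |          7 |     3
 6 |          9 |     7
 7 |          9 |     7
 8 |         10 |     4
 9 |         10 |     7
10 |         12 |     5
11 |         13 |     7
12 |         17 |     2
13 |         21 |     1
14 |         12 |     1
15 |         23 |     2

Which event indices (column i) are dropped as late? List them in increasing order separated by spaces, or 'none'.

i=0 t=2 v=9: → [0,4); WM=-1
i=1 t=4 v=8: → [3,7); WM=1
i=2 t=5 v=2: → [3,7); WM=2
i=3 t=4 v=9: → [3,7); WM=2
i=4 t=5 v=9: → [3,7); WM=2
i=5 t=7 v=3: → [6,10); WM=4; [0,4) fires=1
i=6 t=9 v=7: → [9,13),[6,10); WM=6
i=7 t=9 v=7: → [9,13),[6,10); WM=6
i=8 t=10 v=4: → [9,13); WM=7; [3,7) fires=3
i=9 t=10 v=7: → [9,13); WM=7
i=10 t=12 v=5: → [12,16),[9,13); WM=9
i=11 t=13 v=7: → [12,16); WM=10; [6,10) fires=2
i=12 t=17 v=2: → [15,19); WM=14; [9,13) fires=3
i=13 t=21 v=1: → [21,25),[18,22); WM=18; [12,16) fires=2
i=14 t=12 v=1: DROP (t<18-1); WM=18
i=15 t=23 v=2: → [21,25); WM=20; [15,19) fires=1

14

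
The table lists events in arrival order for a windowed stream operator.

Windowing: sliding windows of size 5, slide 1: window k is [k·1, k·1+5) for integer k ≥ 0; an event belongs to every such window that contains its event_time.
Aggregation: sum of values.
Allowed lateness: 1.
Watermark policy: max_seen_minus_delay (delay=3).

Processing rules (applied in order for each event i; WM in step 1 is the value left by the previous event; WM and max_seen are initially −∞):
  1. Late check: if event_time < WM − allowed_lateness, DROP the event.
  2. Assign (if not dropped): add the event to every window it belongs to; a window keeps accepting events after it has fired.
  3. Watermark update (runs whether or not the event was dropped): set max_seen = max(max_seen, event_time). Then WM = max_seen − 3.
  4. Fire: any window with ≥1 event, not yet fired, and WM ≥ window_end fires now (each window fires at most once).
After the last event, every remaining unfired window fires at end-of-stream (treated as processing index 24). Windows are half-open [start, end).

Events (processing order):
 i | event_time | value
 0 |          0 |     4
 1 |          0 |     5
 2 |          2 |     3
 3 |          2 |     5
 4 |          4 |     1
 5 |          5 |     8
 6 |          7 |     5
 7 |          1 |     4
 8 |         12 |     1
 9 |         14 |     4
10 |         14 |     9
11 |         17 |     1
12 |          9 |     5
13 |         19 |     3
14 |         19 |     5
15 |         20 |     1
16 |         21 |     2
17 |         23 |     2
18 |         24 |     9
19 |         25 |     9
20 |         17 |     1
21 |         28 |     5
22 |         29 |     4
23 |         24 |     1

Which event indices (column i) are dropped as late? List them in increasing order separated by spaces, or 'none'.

i=0 t=0 v=4: → [0,5); WM=-3
i=1 t=0 v=5: → [0,5); WM=-3
i=2 t=2 v=3: → [2,7),[1,6),[0,5); WM=-1
i=3 t=2 v=5: → [2,7),[1,6),[0,5); WM=-1
i=4 t=4 v=1: → [4,9),[3,8),[2,7),[1,6),[0,5); WM=1
i=5 t=5 v=8: → [5,10),[4,9),[3,8),[2,7),[1,6); WM=2
i=6 t=7 v=5: → [7,12),[6,11),[5,10),[4,9),[3,8); WM=4
i=7 t=1 v=4: DROP (t<4-1); WM=4
i=8 t=12 v=1: → [12,17),[11,16),[10,15),[9,14),[8,13); WM=9; [0,5) fires=18 [1,6) fires=17 [2,7) fires=17 [3,8) fires=14 [4,9) fires=14
i=9 t=14 v=4: → [14,19),[13,18),[12,17),[11,16),[10,15); WM=11; [5,10) fires=13 [6,11) fires=5
i=10 t=14 v=9: → [14,19),[13,18),[12,17),[11,16),[10,15); WM=11
i=11 t=17 v=1: → [17,22),[16,21),[15,20),[14,19),[13,18); WM=14; [7,12) fires=5 [8,13) fires=1 [9,14) fires=1
i=12 t=9 v=5: DROP (t<14-1); WM=14
i=13 t=19 v=3: → [19,24),[18,23),[17,22),[16,21),[15,20); WM=16; [10,15) fires=14 [11,16) fires=14
i=14 t=19 v=5: → [19,24),[18,23),[17,22),[16,21),[15,20); WM=16
i=15 t=20 v=1: → [20,25),[19,24),[18,23),[17,22),[16,21); WM=17; [12,17) fires=14
i=16 t=21 v=2: → [21,26),[20,25),[19,24),[18,23),[17,22); WM=18; [13,18) fires=14
i=17 t=23 v=2: → [23,28),[22,27),[21,26),[20,25),[19,24); WM=20; [14,19) fires=14 [15,20) fires=9
i=18 t=24 v=9: → [24,29),[23,28),[22,27),[21,26),[20,25); WM=21; [16,21) fires=10
i=19 t=25 v=9: → [25,30),[24,29),[23,28),[22,27),[21,26); WM=22; [17,22) fires=12
i=20 t=17 v=1: DROP (t<22-1); WM=22
i=21 t=28 v=5: → [28,33),[27,32),[26,31),[25,30),[24,29); WM=25; [18,23) fires=11 [19,24) fires=13 [20,25) fires=14
i=22 t=29 v=4: → [29,34),[28,33),[27,32),[26,31),[25,30); WM=26; [21,26) fires=22
i=23 t=24 v=1: DROP (t<26-1); WM=26

7 12 20 23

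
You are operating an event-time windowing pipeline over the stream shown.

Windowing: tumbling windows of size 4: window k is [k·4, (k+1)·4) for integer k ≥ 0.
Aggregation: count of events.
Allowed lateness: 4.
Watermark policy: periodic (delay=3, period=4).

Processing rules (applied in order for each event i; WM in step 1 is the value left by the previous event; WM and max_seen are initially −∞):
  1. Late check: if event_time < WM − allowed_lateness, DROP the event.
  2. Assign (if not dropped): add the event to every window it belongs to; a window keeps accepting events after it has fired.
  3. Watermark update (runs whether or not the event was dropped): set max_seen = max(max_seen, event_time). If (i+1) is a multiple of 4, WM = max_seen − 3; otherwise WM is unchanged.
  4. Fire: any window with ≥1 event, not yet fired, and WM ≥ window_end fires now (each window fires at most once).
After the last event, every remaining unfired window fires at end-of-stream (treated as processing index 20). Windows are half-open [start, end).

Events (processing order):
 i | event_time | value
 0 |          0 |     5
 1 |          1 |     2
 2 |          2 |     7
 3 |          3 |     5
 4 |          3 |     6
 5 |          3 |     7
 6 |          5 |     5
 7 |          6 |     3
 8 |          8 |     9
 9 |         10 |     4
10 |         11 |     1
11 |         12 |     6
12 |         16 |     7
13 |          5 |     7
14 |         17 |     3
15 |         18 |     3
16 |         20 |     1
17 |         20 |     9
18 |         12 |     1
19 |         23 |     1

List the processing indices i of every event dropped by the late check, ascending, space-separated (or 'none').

i=0 t=0 v=5: → [0,4); WM=−∞
i=1 t=1 v=2: → [0,4); WM=−∞
i=2 t=2 v=7: → [0,4); WM=−∞
i=3 t=3 v=5: → [0,4); WM=0
i=4 t=3 v=6: → [0,4); WM=0
i=5 t=3 v=7: → [0,4); WM=0
i=6 t=5 v=5: → [4,8); WM=0
i=7 t=6 v=3: → [4,8); WM=3
i=8 t=8 v=9: → [8,12); WM=3
i=9 t=10 v=4: → [8,12); WM=3
i=10 t=11 v=1: → [8,12); WM=3
i=11 t=12 v=6: → [12,16); WM=9; [0,4) fires=6 [4,8) fires=2
i=12 t=16 v=7: → [16,20); WM=9
i=13 t=5 v=7: → [4,8); WM=9
i=14 t=17 v=3: → [16,20); WM=9
i=15 t=18 v=3: → [16,20); WM=15; [8,12) fires=3
i=16 t=20 v=1: → [20,24); WM=15
i=17 t=20 v=9: → [20,24); WM=15
i=18 t=12 v=1: → [12,16); WM=15
i=19 t=23 v=1: → [20,24); WM=20; [12,16) fires=2 [16,20) fires=3

none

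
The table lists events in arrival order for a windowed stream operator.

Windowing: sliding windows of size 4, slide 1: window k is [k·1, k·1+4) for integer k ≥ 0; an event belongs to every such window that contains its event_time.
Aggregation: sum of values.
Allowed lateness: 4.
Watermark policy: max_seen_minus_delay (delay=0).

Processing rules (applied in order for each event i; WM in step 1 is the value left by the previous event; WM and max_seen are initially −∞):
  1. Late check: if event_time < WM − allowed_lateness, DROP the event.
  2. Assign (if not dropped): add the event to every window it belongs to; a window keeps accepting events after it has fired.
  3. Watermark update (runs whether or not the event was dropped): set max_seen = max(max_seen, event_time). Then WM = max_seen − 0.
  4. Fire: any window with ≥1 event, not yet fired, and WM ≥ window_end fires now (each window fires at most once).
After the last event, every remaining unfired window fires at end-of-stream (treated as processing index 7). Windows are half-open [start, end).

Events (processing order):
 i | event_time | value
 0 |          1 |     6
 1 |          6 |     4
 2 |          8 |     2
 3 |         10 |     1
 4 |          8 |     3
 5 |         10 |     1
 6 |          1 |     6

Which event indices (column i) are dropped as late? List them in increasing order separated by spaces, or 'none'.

6

i=0 t=1 v=6: → [1,5),[0,4); WM=1
i=1 t=6 v=4: → [6,10),[5,9),[4,8),[3,7); WM=6; [0,4) fires=6 [1,5) fires=6
i=2 t=8 v=2: → [8,12),[7,11),[6,10),[5,9); WM=8; [3,7) fires=4 [4,8) fires=4
i=3 t=10 v=1: → [10,14),[9,13),[8,12),[7,11); WM=10; [5,9) fires=6 [6,10) fires=6
i=4 t=8 v=3: → [8,12),[7,11),[6,10),[5,9); WM=10
i=5 t=10 v=1: → [10,14),[9,13),[8,12),[7,11); WM=10
i=6 t=1 v=6: DROP (t<10-4); WM=10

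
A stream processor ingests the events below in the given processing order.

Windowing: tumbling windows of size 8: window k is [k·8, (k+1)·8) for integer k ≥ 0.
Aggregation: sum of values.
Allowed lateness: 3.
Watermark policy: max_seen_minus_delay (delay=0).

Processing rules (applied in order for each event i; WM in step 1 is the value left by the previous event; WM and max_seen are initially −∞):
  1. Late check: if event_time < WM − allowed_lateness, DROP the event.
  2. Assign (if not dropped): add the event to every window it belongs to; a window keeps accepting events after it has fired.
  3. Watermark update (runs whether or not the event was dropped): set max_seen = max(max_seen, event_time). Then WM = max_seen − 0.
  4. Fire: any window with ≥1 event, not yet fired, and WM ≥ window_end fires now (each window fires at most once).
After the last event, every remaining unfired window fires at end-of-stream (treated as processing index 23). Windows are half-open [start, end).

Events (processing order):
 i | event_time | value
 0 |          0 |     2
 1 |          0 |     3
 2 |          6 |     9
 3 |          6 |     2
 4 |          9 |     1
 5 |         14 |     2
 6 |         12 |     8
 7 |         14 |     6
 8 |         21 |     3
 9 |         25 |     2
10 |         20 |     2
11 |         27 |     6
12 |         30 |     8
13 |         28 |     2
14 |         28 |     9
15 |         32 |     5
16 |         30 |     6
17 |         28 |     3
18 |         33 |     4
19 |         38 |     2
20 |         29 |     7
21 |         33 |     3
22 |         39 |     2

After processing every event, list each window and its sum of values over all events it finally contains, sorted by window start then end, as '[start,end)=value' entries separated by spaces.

i=0 t=0 v=2: → [0,8); WM=0
i=1 t=0 v=3: → [0,8); WM=0
i=2 t=6 v=9: → [0,8); WM=6
i=3 t=6 v=2: → [0,8); WM=6
i=4 t=9 v=1: → [8,16); WM=9; [0,8) fires=16
i=5 t=14 v=2: → [8,16); WM=14
i=6 t=12 v=8: → [8,16); WM=14
i=7 t=14 v=6: → [8,16); WM=14
i=8 t=21 v=3: → [16,24); WM=21; [8,16) fires=17
i=9 t=25 v=2: → [24,32); WM=25; [16,24) fires=3
i=10 t=20 v=2: DROP (t<25-3); WM=25
i=11 t=27 v=6: → [24,32); WM=27
i=12 t=30 v=8: → [24,32); WM=30
i=13 t=28 v=2: → [24,32); WM=30
i=14 t=28 v=9: → [24,32); WM=30
i=15 t=32 v=5: → [32,40); WM=32; [24,32) fires=27
i=16 t=30 v=6: → [24,32); WM=32
i=17 t=28 v=3: DROP (t<32-3); WM=32
i=18 t=33 v=4: → [32,40); WM=33
i=19 t=38 v=2: → [32,40); WM=38
i=20 t=29 v=7: DROP (t<38-3); WM=38
i=21 t=33 v=3: DROP (t<38-3); WM=38
i=22 t=39 v=2: → [32,40); WM=39

[0,8)=16 [8,16)=17 [16,24)=3 [24,32)=33 [32,40)=13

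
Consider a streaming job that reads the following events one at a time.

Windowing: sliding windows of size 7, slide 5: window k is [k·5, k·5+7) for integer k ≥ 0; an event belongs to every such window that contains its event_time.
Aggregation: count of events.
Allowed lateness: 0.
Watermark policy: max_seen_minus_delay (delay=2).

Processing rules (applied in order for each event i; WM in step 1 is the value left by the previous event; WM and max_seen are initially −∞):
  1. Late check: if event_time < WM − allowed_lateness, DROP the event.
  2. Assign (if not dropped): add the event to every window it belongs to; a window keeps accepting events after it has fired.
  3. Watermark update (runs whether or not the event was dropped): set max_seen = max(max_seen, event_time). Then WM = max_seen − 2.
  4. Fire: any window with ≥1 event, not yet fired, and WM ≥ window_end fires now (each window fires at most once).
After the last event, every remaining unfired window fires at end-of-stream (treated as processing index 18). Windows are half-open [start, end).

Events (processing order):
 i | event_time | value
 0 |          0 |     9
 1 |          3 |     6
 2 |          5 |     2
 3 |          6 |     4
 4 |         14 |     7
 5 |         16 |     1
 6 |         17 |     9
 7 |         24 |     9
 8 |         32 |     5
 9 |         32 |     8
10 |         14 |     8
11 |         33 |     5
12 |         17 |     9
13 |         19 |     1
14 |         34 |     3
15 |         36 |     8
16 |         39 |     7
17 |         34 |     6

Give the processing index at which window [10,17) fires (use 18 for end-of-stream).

i=0 t=0 v=9: → [0,7); WM=-2
i=1 t=3 v=6: → [0,7); WM=1
i=2 t=5 v=2: → [5,12),[0,7); WM=3
i=3 t=6 v=4: → [5,12),[0,7); WM=4
i=4 t=14 v=7: → [10,17); WM=12; [0,7) fires=4 [5,12) fires=2
i=5 t=16 v=1: → [15,22),[10,17); WM=14
i=6 t=17 v=9: → [15,22); WM=15
i=7 t=24 v=9: → [20,27); WM=22; [10,17) fires=2 [15,22) fires=2
i=8 t=32 v=5: → [30,37); WM=30; [20,27) fires=1
i=9 t=32 v=8: → [30,37); WM=30
i=10 t=14 v=8: DROP (t<30-0); WM=30
i=11 t=33 v=5: → [30,37); WM=31
i=12 t=17 v=9: DROP (t<31-0); WM=31
i=13 t=19 v=1: DROP (t<31-0); WM=31
i=14 t=34 v=3: → [30,37); WM=32
i=15 t=36 v=8: → [35,42),[30,37); WM=34
i=16 t=39 v=7: → [35,42); WM=37; [30,37) fires=5
i=17 t=34 v=6: DROP (t<37-0); WM=37

7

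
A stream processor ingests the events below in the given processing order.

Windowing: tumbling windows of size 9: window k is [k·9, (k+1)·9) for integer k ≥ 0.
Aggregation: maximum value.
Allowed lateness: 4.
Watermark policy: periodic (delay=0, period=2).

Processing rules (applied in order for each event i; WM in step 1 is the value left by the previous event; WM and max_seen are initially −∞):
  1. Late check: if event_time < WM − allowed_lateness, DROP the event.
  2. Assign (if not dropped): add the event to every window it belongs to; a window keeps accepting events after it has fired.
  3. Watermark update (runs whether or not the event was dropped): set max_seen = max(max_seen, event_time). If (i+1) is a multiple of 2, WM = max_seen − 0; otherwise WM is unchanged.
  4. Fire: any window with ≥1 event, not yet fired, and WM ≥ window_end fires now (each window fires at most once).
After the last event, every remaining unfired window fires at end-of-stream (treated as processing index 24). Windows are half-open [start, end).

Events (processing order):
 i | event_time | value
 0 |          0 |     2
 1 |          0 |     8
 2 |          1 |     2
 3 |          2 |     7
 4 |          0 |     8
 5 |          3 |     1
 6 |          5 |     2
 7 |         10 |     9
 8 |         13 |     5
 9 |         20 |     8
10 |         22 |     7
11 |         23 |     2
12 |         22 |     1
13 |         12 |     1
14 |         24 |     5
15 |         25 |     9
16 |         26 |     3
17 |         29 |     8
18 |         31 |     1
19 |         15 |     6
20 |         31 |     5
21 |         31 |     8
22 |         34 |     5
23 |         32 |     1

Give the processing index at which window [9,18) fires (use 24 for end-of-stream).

9

i=0 t=0 v=2: → [0,9); WM=−∞
i=1 t=0 v=8: → [0,9); WM=0
i=2 t=1 v=2: → [0,9); WM=0
i=3 t=2 v=7: → [0,9); WM=2
i=4 t=0 v=8: → [0,9); WM=2
i=5 t=3 v=1: → [0,9); WM=3
i=6 t=5 v=2: → [0,9); WM=3
i=7 t=10 v=9: → [9,18); WM=10; [0,9) fires=8
i=8 t=13 v=5: → [9,18); WM=10
i=9 t=20 v=8: → [18,27); WM=20; [9,18) fires=9
i=10 t=22 v=7: → [18,27); WM=20
i=11 t=23 v=2: → [18,27); WM=23
i=12 t=22 v=1: → [18,27); WM=23
i=13 t=12 v=1: DROP (t<23-4); WM=23
i=14 t=24 v=5: → [18,27); WM=23
i=15 t=25 v=9: → [18,27); WM=25
i=16 t=26 v=3: → [18,27); WM=25
i=17 t=29 v=8: → [27,36); WM=29; [18,27) fires=9
i=18 t=31 v=1: → [27,36); WM=29
i=19 t=15 v=6: DROP (t<29-4); WM=31
i=20 t=31 v=5: → [27,36); WM=31
i=21 t=31 v=8: → [27,36); WM=31
i=22 t=34 v=5: → [27,36); WM=31
i=23 t=32 v=1: → [27,36); WM=34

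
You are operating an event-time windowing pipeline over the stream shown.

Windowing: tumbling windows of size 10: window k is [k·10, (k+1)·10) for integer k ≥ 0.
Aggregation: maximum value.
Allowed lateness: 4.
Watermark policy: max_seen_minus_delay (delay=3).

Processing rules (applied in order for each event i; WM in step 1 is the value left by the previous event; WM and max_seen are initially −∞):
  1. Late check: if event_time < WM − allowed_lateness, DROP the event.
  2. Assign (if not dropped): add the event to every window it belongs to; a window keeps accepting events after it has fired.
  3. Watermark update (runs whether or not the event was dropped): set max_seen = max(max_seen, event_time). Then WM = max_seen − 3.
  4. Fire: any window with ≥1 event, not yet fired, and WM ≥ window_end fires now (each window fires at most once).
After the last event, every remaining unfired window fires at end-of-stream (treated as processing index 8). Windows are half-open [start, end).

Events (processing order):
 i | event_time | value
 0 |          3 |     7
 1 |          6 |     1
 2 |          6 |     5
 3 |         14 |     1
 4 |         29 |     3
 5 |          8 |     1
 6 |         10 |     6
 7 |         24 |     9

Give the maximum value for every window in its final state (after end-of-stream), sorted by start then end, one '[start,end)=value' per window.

i=0 t=3 v=7: → [0,10); WM=0
i=1 t=6 v=1: → [0,10); WM=3
i=2 t=6 v=5: → [0,10); WM=3
i=3 t=14 v=1: → [10,20); WM=11; [0,10) fires=7
i=4 t=29 v=3: → [20,30); WM=26; [10,20) fires=1
i=5 t=8 v=1: DROP (t<26-4); WM=26
i=6 t=10 v=6: DROP (t<26-4); WM=26
i=7 t=24 v=9: → [20,30); WM=26

[0,10)=7 [10,20)=1 [20,30)=9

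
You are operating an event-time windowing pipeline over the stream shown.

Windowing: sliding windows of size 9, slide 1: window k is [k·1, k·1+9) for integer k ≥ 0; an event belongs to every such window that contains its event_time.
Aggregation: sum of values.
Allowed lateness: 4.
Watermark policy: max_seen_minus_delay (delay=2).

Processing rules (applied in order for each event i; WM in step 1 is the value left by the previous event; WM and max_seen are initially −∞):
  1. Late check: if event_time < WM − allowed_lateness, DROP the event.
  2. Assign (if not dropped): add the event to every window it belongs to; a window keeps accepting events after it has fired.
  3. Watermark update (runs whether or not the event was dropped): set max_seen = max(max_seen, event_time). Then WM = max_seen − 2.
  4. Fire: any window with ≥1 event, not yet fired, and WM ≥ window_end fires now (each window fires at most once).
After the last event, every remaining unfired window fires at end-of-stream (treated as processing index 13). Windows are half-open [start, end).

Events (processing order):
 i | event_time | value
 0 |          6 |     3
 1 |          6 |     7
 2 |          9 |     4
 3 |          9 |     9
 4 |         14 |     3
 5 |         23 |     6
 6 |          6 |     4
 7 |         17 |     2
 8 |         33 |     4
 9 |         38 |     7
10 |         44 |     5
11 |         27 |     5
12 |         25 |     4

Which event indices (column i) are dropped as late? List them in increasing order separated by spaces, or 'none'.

i=0 t=6 v=3: → [6,15),[5,14),[4,13),[3,12),[2,11),[1,10),[0,9); WM=4
i=1 t=6 v=7: → [6,15),[5,14),[4,13),[3,12),[2,11),[1,10),[0,9); WM=4
i=2 t=9 v=4: → [9,18),[8,17),[7,16),[6,15),[5,14),[4,13),[3,12),[2,11),[1,10); WM=7
i=3 t=9 v=9: → [9,18),[8,17),[7,16),[6,15),[5,14),[4,13),[3,12),[2,11),[1,10); WM=7
i=4 t=14 v=3: → [14,23),[13,22),[12,21),[11,20),[10,19),[9,18),[8,17),[7,16),[6,15); WM=12; [0,9) fires=10 [1,10) fires=23 [2,11) fires=23 [3,12) fires=23
i=5 t=23 v=6: → [23,32),[22,31),[21,30),[20,29),[19,28),[18,27),[17,26),[16,25),[15,24); WM=21; [4,13) fires=23 [5,14) fires=23 [6,15) fires=26 [7,16) fires=16 [8,17) fires=16 [9,18) fires=16 [10,19) fires=3 [11,20) fires=3 [12,21) fires=3
i=6 t=6 v=4: DROP (t<21-4); WM=21
i=7 t=17 v=2: → [17,26),[16,25),[15,24),[14,23),[13,22),[12,21),[11,20),[10,19),[9,18); WM=21
i=8 t=33 v=4: → [33,42),[32,41),[31,40),[30,39),[29,38),[28,37),[27,36),[26,35),[25,34); WM=31; [13,22) fires=5 [14,23) fires=5 [15,24) fires=8 [16,25) fires=8 [17,26) fires=8 [18,27) fires=6 [19,28) fires=6 [20,29) fires=6 [21,30) fires=6 [22,31) fires=6
i=9 t=38 v=7: → [38,47),[37,46),[36,45),[35,44),[34,43),[33,42),[32,41),[31,40),[30,39); WM=36; [23,32) fires=6 [25,34) fires=4 [26,35) fires=4 [27,36) fires=4
i=10 t=44 v=5: → [44,53),[43,52),[42,51),[41,50),[40,49),[39,48),[38,47),[37,46),[36,45); WM=42; [28,37) fires=4 [29,38) fires=4 [30,39) fires=11 [31,40) fires=11 [32,41) fires=11 [33,42) fires=11
i=11 t=27 v=5: DROP (t<42-4); WM=42
i=12 t=25 v=4: DROP (t<42-4); WM=42

6 11 12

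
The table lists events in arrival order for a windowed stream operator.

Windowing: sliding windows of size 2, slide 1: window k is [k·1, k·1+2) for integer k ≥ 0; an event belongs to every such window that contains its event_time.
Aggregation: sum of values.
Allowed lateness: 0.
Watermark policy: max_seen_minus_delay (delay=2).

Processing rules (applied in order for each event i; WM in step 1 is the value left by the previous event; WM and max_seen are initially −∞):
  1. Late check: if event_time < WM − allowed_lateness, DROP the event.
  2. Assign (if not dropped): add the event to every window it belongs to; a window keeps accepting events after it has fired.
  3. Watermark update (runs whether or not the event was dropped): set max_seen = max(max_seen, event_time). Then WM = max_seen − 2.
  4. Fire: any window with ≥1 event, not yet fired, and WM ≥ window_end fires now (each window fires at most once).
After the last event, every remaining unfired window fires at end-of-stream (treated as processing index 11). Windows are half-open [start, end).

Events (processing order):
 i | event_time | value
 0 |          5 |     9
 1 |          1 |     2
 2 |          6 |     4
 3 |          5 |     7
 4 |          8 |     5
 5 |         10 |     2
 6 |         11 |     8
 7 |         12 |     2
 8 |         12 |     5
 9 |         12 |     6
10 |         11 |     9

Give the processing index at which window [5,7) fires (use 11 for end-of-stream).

5

i=0 t=5 v=9: → [5,7),[4,6); WM=3
i=1 t=1 v=2: DROP (t<3-0); WM=3
i=2 t=6 v=4: → [6,8),[5,7); WM=4
i=3 t=5 v=7: → [5,7),[4,6); WM=4
i=4 t=8 v=5: → [8,10),[7,9); WM=6; [4,6) fires=16
i=5 t=10 v=2: → [10,12),[9,11); WM=8; [5,7) fires=20 [6,8) fires=4
i=6 t=11 v=8: → [11,13),[10,12); WM=9; [7,9) fires=5
i=7 t=12 v=2: → [12,14),[11,13); WM=10; [8,10) fires=5
i=8 t=12 v=5: → [12,14),[11,13); WM=10
i=9 t=12 v=6: → [12,14),[11,13); WM=10
i=10 t=11 v=9: → [11,13),[10,12); WM=10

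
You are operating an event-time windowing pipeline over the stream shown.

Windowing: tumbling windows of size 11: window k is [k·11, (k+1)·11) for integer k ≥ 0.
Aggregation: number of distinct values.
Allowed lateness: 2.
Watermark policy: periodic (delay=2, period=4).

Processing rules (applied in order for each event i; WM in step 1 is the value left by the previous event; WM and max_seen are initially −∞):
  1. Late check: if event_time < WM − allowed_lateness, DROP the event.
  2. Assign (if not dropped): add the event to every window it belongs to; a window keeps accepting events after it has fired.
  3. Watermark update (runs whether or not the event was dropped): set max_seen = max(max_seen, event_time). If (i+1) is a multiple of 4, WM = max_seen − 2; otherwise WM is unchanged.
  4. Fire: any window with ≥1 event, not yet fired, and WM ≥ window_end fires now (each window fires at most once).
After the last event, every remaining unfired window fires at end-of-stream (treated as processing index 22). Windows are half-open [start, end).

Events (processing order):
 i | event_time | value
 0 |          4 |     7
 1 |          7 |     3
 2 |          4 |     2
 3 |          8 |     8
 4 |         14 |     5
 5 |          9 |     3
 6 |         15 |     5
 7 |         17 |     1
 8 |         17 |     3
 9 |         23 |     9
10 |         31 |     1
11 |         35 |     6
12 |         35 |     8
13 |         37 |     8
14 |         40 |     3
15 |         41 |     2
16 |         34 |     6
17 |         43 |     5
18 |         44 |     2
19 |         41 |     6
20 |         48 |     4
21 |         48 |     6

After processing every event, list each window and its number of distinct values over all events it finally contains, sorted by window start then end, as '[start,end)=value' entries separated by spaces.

[0,11)=4 [11,22)=3 [22,33)=2 [33,44)=5 [44,55)=3

i=0 t=4 v=7: → [0,11); WM=−∞
i=1 t=7 v=3: → [0,11); WM=−∞
i=2 t=4 v=2: → [0,11); WM=−∞
i=3 t=8 v=8: → [0,11); WM=6
i=4 t=14 v=5: → [11,22); WM=6
i=5 t=9 v=3: → [0,11); WM=6
i=6 t=15 v=5: → [11,22); WM=6
i=7 t=17 v=1: → [11,22); WM=15; [0,11) fires=4
i=8 t=17 v=3: → [11,22); WM=15
i=9 t=23 v=9: → [22,33); WM=15
i=10 t=31 v=1: → [22,33); WM=15
i=11 t=35 v=6: → [33,44); WM=33; [11,22) fires=3 [22,33) fires=2
i=12 t=35 v=8: → [33,44); WM=33
i=13 t=37 v=8: → [33,44); WM=33
i=14 t=40 v=3: → [33,44); WM=33
i=15 t=41 v=2: → [33,44); WM=39
i=16 t=34 v=6: DROP (t<39-2); WM=39
i=17 t=43 v=5: → [33,44); WM=39
i=18 t=44 v=2: → [44,55); WM=39
i=19 t=41 v=6: → [33,44); WM=42
i=20 t=48 v=4: → [44,55); WM=42
i=21 t=48 v=6: → [44,55); WM=42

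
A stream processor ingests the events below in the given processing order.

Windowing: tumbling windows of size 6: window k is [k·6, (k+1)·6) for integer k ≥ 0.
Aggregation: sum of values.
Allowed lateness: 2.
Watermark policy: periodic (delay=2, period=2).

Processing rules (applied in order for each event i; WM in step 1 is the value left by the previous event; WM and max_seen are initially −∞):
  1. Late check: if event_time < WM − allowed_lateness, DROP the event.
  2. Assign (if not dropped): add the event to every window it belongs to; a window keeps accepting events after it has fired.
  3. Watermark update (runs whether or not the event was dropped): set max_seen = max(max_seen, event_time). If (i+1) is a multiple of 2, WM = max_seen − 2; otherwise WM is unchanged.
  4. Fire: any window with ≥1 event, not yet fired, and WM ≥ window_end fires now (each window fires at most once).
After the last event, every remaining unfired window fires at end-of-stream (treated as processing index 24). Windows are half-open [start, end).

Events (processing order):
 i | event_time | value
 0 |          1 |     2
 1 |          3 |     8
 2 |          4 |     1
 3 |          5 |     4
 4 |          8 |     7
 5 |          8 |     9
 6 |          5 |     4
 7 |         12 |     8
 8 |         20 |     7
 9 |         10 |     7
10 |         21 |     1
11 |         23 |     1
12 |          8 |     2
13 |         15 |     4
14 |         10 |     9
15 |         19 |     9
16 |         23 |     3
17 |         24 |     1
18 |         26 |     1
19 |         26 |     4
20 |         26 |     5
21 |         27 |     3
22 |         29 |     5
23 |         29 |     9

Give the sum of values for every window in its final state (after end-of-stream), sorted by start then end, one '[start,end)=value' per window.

[0,6)=19 [6,12)=23 [12,18)=8 [18,24)=21 [24,30)=28

i=0 t=1 v=2: → [0,6); WM=−∞
i=1 t=3 v=8: → [0,6); WM=1
i=2 t=4 v=1: → [0,6); WM=1
i=3 t=5 v=4: → [0,6); WM=3
i=4 t=8 v=7: → [6,12); WM=3
i=5 t=8 v=9: → [6,12); WM=6; [0,6) fires=15
i=6 t=5 v=4: → [0,6); WM=6
i=7 t=12 v=8: → [12,18); WM=10
i=8 t=20 v=7: → [18,24); WM=10
i=9 t=10 v=7: → [6,12); WM=18; [6,12) fires=23 [12,18) fires=8
i=10 t=21 v=1: → [18,24); WM=18
i=11 t=23 v=1: → [18,24); WM=21
i=12 t=8 v=2: DROP (t<21-2); WM=21
i=13 t=15 v=4: DROP (t<21-2); WM=21
i=14 t=10 v=9: DROP (t<21-2); WM=21
i=15 t=19 v=9: → [18,24); WM=21
i=16 t=23 v=3: → [18,24); WM=21
i=17 t=24 v=1: → [24,30); WM=22
i=18 t=26 v=1: → [24,30); WM=22
i=19 t=26 v=4: → [24,30); WM=24; [18,24) fires=21
i=20 t=26 v=5: → [24,30); WM=24
i=21 t=27 v=3: → [24,30); WM=25
i=22 t=29 v=5: → [24,30); WM=25
i=23 t=29 v=9: → [24,30); WM=27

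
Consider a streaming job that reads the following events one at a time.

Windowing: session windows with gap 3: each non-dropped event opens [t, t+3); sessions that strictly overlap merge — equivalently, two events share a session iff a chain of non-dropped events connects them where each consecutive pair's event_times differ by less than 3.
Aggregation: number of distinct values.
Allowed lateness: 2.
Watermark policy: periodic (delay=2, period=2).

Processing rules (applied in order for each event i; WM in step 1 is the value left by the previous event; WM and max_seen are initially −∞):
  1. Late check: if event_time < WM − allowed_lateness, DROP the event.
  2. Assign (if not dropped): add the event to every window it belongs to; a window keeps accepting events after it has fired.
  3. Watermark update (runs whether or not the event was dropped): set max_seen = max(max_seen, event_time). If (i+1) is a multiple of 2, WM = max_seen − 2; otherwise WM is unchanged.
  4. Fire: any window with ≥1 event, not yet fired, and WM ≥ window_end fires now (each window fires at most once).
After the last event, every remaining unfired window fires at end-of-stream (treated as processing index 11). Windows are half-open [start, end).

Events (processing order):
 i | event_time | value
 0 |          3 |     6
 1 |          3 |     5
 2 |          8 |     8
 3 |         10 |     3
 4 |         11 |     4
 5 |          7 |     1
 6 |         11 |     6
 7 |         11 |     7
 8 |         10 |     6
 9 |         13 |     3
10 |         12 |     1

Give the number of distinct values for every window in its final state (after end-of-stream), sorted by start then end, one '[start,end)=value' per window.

[3,6)=2 [7,16)=6

i=0 t=3 v=6: → [3,6); WM=−∞
i=1 t=3 v=5: → [3,6); WM=1
i=2 t=8 v=8: → [8,11); WM=1
i=3 t=10 v=3: → [8,13); WM=8
i=4 t=11 v=4: → [8,14); WM=8
i=5 t=7 v=1: → [7,14); WM=9
i=6 t=11 v=6: → [7,14); WM=9
i=7 t=11 v=7: → [7,14); WM=9
i=8 t=10 v=6: → [7,14); WM=9
i=9 t=13 v=3: → [7,16); WM=11
i=10 t=12 v=1: → [7,16); WM=11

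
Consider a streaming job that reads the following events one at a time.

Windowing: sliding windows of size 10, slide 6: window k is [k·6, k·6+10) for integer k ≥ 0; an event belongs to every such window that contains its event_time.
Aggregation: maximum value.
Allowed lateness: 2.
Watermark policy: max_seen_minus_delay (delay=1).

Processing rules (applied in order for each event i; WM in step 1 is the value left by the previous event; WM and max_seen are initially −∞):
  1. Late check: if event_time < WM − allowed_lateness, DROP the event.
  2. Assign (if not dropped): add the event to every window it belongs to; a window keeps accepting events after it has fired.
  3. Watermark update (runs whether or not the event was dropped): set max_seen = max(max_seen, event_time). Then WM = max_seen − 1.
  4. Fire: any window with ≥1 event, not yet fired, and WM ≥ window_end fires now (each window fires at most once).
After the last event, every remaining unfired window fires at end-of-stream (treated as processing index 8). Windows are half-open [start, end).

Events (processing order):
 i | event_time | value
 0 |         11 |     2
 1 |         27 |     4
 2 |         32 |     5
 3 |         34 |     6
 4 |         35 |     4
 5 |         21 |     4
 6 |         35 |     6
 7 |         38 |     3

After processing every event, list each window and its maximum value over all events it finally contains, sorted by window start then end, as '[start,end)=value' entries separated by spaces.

[6,16)=2 [18,28)=4 [24,34)=5 [30,40)=6 [36,46)=3

i=0 t=11 v=2: → [6,16); WM=10
i=1 t=27 v=4: → [24,34),[18,28); WM=26; [6,16) fires=2
i=2 t=32 v=5: → [30,40),[24,34); WM=31; [18,28) fires=4
i=3 t=34 v=6: → [30,40); WM=33
i=4 t=35 v=4: → [30,40); WM=34; [24,34) fires=5
i=5 t=21 v=4: DROP (t<34-2); WM=34
i=6 t=35 v=6: → [30,40); WM=34
i=7 t=38 v=3: → [36,46),[30,40); WM=37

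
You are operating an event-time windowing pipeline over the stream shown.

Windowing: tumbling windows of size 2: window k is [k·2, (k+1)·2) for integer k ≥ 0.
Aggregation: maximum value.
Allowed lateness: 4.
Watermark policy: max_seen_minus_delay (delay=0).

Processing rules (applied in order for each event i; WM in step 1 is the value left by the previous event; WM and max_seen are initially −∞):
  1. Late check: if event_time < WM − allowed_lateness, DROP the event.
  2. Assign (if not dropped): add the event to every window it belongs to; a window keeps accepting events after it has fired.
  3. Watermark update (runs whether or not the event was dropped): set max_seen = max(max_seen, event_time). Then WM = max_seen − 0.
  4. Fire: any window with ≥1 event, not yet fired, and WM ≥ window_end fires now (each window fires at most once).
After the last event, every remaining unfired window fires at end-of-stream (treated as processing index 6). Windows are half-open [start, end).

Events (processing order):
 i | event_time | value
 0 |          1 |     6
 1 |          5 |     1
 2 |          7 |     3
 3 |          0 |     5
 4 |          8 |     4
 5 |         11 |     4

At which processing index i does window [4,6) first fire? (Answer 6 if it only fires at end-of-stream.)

2

i=0 t=1 v=6: → [0,2); WM=1
i=1 t=5 v=1: → [4,6); WM=5; [0,2) fires=6
i=2 t=7 v=3: → [6,8); WM=7; [4,6) fires=1
i=3 t=0 v=5: DROP (t<7-4); WM=7
i=4 t=8 v=4: → [8,10); WM=8; [6,8) fires=3
i=5 t=11 v=4: → [10,12); WM=11; [8,10) fires=4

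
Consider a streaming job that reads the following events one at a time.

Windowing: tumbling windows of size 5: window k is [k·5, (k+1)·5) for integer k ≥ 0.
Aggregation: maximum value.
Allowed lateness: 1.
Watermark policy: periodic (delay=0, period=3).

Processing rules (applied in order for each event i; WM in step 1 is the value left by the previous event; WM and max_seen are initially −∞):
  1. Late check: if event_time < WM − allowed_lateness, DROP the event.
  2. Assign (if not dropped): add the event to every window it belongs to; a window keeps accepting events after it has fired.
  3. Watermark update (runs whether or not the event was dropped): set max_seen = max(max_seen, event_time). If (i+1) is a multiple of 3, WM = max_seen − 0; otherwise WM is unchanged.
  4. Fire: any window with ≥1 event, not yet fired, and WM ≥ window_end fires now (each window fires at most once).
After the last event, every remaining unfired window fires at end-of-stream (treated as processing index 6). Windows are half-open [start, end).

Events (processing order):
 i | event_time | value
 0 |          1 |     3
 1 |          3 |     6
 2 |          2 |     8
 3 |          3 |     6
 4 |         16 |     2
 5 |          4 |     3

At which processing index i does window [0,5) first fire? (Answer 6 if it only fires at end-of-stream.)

5

i=0 t=1 v=3: → [0,5); WM=−∞
i=1 t=3 v=6: → [0,5); WM=−∞
i=2 t=2 v=8: → [0,5); WM=3
i=3 t=3 v=6: → [0,5); WM=3
i=4 t=16 v=2: → [15,20); WM=3
i=5 t=4 v=3: → [0,5); WM=16; [0,5) fires=8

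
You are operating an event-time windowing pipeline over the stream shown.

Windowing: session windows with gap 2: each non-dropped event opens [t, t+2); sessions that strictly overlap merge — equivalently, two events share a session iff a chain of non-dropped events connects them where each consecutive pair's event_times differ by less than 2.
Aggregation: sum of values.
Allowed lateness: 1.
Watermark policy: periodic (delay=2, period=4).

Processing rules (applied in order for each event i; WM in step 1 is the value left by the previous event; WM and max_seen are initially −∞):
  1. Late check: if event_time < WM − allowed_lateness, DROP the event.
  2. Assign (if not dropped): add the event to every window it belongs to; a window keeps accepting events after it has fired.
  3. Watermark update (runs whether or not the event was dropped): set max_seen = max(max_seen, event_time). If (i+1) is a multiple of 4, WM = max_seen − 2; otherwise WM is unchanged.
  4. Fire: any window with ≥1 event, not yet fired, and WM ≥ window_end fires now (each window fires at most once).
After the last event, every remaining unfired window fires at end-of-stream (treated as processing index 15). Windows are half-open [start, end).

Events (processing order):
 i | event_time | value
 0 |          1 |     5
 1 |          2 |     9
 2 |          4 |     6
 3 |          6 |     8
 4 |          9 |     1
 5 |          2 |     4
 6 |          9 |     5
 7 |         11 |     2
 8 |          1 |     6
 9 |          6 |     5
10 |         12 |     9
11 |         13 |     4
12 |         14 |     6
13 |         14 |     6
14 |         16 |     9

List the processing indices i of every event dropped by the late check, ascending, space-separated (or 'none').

i=0 t=1 v=5: → [1,3); WM=−∞
i=1 t=2 v=9: → [1,4); WM=−∞
i=2 t=4 v=6: → [4,6); WM=−∞
i=3 t=6 v=8: → [6,8); WM=4
i=4 t=9 v=1: → [9,11); WM=4
i=5 t=2 v=4: DROP (t<4-1); WM=4
i=6 t=9 v=5: → [9,11); WM=4
i=7 t=11 v=2: → [11,13); WM=9
i=8 t=1 v=6: DROP (t<9-1); WM=9
i=9 t=6 v=5: DROP (t<9-1); WM=9
i=10 t=12 v=9: → [11,14); WM=9
i=11 t=13 v=4: → [11,15); WM=11
i=12 t=14 v=6: → [11,16); WM=11
i=13 t=14 v=6: → [11,16); WM=11
i=14 t=16 v=9: → [16,18); WM=11

5 8 9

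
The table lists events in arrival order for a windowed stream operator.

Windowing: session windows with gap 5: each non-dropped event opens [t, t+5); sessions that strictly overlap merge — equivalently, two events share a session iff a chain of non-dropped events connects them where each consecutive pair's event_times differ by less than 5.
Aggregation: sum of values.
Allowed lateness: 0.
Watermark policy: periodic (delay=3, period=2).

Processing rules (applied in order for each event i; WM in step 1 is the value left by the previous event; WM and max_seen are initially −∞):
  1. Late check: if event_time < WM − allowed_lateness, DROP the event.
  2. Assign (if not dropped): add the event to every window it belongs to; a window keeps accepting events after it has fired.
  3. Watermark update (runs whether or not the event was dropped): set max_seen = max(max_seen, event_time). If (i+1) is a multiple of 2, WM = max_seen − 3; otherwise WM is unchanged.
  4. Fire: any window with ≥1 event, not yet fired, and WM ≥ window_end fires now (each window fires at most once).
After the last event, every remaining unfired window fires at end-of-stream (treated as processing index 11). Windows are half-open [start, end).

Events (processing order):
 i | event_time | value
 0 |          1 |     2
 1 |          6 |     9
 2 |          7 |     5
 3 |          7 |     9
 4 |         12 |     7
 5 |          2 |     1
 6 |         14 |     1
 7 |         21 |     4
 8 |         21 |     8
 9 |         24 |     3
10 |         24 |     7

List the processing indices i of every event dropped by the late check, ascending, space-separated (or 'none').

5

i=0 t=1 v=2: → [1,6); WM=−∞
i=1 t=6 v=9: → [6,11); WM=3
i=2 t=7 v=5: → [6,12); WM=3
i=3 t=7 v=9: → [6,12); WM=4
i=4 t=12 v=7: → [12,17); WM=4
i=5 t=2 v=1: DROP (t<4-0); WM=9
i=6 t=14 v=1: → [12,19); WM=9
i=7 t=21 v=4: → [21,26); WM=18
i=8 t=21 v=8: → [21,26); WM=18
i=9 t=24 v=3: → [21,29); WM=21
i=10 t=24 v=7: → [21,29); WM=21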